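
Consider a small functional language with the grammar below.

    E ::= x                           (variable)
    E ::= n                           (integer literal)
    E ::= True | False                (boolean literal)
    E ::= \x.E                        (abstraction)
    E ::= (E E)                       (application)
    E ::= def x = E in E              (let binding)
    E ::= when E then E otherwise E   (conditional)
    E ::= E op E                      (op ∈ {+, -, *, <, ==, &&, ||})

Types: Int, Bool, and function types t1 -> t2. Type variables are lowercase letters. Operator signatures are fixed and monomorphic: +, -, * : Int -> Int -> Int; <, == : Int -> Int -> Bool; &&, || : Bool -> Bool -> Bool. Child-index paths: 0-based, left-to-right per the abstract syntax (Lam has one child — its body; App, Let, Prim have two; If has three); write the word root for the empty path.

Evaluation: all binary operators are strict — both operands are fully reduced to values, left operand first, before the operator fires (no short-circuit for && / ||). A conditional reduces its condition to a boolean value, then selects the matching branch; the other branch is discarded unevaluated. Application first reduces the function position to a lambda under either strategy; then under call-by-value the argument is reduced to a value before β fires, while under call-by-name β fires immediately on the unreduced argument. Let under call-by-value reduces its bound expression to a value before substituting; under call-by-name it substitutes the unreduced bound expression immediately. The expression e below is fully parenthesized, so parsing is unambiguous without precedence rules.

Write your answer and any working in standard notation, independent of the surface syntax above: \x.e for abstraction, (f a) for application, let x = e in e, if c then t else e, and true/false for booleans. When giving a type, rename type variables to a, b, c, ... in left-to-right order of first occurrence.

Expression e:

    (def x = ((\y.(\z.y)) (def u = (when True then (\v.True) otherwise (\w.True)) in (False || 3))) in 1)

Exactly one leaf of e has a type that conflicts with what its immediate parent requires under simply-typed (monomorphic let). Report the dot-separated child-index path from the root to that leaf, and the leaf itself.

Working:
y : a
\z._ : b -> a
\y._ : a -> b -> a
  unify Bool ~ Bool
\v._ : c -> Bool
\w._ : d -> Bool
  unify c -> Bool ~ d -> Bool
  unify c ~ d
  unify Bool ~ Bool
let u : d -> Bool
  unify Bool ~ Bool
  unify Int ~ Bool
  FAIL: mismatch Int ~ Bool

Answer: 0.1.1.1 : 3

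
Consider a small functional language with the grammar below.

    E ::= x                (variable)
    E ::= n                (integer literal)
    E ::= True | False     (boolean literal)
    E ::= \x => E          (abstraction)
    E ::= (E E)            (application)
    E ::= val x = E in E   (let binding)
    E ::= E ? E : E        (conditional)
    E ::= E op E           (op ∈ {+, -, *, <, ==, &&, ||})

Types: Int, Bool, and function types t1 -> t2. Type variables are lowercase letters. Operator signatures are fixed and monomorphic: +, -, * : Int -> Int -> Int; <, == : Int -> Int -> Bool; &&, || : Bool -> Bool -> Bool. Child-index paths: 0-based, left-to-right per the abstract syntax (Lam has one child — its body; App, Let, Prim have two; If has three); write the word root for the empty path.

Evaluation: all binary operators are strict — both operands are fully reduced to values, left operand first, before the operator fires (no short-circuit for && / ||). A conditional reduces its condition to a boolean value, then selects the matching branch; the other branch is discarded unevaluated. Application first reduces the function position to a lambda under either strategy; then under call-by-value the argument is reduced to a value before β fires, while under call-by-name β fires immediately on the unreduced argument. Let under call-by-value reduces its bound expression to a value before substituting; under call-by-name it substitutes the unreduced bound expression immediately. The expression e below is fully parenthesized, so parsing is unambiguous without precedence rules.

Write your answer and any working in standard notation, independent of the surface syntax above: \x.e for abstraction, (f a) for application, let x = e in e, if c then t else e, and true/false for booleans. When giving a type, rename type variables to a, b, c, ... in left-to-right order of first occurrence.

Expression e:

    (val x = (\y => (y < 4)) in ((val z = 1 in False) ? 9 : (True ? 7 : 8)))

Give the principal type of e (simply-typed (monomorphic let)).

Trace:
y : a
  unify a ~ Int
  unify Int ~ Int
\y._ : Int -> Bool
let x : Int -> Bool
let z : Int
  unify Bool ~ Bool
  unify Bool ~ Bool
  unify Int ~ Int
  unify Int ~ Int

Answer: Int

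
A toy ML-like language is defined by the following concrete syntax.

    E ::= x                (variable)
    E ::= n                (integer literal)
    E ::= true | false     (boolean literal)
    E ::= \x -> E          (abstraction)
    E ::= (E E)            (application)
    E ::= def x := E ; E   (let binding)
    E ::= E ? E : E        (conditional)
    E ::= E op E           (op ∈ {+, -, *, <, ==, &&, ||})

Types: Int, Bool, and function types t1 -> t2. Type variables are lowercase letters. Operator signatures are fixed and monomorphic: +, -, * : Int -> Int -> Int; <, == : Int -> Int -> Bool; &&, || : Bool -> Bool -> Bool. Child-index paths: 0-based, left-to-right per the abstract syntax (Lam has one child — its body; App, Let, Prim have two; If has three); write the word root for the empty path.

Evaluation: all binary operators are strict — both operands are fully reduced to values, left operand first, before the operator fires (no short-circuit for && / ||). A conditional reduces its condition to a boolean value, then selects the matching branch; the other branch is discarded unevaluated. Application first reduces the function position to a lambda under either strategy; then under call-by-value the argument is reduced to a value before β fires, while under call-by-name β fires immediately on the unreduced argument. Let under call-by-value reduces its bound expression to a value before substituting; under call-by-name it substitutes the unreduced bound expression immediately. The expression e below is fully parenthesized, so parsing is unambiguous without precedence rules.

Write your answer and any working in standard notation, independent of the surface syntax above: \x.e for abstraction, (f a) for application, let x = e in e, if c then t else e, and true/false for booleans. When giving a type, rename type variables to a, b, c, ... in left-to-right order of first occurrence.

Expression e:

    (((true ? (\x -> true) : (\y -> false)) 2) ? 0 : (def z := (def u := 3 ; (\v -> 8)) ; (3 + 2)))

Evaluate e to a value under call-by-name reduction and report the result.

Answer: 0

Derivation:
step 0: (if ((if true then (\x.true) else (\y.false)) 2) then 0 else (let z = (let u = 3 in (\v.8)) in (3 + 2)))
step 1: [if@0.0] (if ((\x.true) 2) then 0 else (let z = (let u = 3 in (\v.8)) in (3 + 2)))
step 2: [beta@0] (if true then 0 else (let z = (let u = 3 in (\v.8)) in (3 + 2)))
step 3: [if@root] 0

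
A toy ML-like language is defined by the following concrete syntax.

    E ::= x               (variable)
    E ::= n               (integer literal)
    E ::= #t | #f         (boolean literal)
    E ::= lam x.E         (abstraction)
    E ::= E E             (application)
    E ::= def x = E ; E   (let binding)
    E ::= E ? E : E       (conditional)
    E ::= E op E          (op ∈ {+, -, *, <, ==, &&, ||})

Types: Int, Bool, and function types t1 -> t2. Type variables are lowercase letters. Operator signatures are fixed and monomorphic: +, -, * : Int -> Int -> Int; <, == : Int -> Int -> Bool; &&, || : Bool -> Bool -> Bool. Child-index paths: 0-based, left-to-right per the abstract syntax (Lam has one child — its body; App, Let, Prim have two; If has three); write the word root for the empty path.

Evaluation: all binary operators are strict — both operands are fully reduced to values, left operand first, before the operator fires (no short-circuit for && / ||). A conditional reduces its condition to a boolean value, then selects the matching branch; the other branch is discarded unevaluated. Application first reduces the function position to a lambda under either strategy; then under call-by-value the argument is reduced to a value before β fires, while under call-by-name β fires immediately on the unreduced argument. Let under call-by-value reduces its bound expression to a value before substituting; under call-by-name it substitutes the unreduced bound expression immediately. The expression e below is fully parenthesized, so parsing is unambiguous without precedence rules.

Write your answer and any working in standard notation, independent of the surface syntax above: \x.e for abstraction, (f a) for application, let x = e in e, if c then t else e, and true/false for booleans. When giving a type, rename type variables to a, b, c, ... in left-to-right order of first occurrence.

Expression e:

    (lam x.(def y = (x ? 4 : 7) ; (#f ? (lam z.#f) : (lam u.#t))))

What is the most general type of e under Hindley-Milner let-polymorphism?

Working:
x : a
  unify a ~ Bool
  unify Int ~ Int
let y : Int
  unify Bool ~ Bool
\z._ : b -> Bool
\u._ : c -> Bool
  unify b -> Bool ~ c -> Bool
  unify b ~ c
  unify Bool ~ Bool
\x._ : Bool -> c -> Bool

Answer: Bool -> a -> Bool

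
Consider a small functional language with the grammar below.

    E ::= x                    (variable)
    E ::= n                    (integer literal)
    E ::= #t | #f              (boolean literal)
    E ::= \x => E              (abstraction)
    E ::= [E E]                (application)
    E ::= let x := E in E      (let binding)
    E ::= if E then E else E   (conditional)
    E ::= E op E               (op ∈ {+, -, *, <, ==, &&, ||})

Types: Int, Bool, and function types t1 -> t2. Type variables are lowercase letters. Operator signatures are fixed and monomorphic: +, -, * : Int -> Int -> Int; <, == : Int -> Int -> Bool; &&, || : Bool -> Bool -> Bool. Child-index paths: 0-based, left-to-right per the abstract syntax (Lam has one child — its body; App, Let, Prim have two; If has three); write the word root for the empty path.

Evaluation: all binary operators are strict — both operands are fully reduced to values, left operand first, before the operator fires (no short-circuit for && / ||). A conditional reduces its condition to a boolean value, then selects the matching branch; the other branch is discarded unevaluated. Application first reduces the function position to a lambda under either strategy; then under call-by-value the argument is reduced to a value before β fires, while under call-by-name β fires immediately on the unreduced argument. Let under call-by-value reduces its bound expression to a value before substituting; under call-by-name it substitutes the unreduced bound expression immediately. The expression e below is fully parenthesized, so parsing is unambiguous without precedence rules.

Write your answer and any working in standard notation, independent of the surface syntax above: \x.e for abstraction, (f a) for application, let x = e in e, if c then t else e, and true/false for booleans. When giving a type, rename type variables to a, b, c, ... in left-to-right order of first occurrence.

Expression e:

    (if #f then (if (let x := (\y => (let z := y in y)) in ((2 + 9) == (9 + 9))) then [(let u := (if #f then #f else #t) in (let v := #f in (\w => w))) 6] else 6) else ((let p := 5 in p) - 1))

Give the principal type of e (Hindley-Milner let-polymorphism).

Answer: Int

Derivation:
  unify Bool ~ Bool
y : a
let z : a
y : a
\y._ : a -> a
let x : forall. a -> a
  unify Int ~ Int
  unify Int ~ Int
  unify Int ~ Int
  unify Int ~ Int
  unify Int ~ Int
  unify Int ~ Int
  unify Bool ~ Bool
  unify Bool ~ Bool
  unify Bool ~ Bool
let u : Bool
let v : Bool
w : b
\w._ : b -> b
  unify b -> b ~ Int -> c
  unify b ~ Int
  unify Int ~ c
_ _ : Int
  unify Int ~ Int
let p : Int
p : Int
  unify Int ~ Int
  unify Int ~ Int
  unify Int ~ Int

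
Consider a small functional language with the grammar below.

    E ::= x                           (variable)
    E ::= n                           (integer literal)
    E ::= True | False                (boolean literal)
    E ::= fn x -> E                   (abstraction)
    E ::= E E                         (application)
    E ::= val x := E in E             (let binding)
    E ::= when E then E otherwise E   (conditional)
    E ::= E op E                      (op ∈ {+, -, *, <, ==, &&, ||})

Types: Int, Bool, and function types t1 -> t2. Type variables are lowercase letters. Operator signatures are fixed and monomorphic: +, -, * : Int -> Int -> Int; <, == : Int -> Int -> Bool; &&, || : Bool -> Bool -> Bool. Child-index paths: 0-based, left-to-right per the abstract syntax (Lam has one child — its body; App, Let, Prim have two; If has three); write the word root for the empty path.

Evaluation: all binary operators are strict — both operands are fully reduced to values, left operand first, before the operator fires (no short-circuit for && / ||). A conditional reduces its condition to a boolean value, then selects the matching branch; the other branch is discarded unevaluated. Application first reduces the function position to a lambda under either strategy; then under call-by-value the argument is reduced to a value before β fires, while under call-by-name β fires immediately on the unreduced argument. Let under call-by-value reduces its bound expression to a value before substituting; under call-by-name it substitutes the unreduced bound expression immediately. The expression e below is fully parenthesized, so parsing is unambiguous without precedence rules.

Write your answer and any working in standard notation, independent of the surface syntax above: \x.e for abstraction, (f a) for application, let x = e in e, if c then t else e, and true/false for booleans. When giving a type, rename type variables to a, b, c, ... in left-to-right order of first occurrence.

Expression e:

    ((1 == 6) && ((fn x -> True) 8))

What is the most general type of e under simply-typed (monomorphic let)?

Trace:
  unify Int ~ Int
  unify Int ~ Int
  unify Bool ~ Bool
\x._ : a -> Bool
  unify a -> Bool ~ Int -> b
  unify a ~ Int
  unify Bool ~ b
_ _ : Bool
  unify Bool ~ Bool

Answer: Bool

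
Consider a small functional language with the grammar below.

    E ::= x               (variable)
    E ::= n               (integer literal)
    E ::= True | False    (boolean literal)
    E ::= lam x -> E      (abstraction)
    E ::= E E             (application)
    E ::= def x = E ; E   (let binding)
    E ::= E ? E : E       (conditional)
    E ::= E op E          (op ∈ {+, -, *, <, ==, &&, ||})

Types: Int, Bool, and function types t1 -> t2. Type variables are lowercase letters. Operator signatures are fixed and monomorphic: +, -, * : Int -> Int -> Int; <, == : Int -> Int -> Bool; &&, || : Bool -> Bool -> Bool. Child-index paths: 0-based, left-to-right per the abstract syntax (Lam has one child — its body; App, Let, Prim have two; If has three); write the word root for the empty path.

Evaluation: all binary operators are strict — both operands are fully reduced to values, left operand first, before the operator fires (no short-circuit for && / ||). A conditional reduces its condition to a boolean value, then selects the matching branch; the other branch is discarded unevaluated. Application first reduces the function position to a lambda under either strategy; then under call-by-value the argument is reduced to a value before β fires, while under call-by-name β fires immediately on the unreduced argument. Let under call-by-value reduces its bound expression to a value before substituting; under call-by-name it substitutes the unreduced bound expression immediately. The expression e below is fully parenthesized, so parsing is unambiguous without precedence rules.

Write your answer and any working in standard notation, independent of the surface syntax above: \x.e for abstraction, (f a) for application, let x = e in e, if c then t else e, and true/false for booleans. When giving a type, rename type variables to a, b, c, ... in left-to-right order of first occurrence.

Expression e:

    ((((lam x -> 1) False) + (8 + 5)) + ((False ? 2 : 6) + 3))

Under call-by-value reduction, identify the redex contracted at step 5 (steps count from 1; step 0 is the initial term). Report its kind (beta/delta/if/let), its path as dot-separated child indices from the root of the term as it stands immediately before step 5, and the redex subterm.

Trace:
step 0: ((((\x.1) false) + (8 + 5)) + ((if false then 2 else 6) + 3))
step 1: [beta@0.0] ((1 + (8 + 5)) + ((if false then 2 else 6) + 3))
step 2: [delta@0.1] ((1 + 13) + ((if false then 2 else 6) + 3))
step 3: [delta@0] (14 + ((if false then 2 else 6) + 3))
step 4: [if@1.0] (14 + (6 + 3))
step 5: [delta@1] (14 + 9)

Answer: delta at 1 : (6 + 3)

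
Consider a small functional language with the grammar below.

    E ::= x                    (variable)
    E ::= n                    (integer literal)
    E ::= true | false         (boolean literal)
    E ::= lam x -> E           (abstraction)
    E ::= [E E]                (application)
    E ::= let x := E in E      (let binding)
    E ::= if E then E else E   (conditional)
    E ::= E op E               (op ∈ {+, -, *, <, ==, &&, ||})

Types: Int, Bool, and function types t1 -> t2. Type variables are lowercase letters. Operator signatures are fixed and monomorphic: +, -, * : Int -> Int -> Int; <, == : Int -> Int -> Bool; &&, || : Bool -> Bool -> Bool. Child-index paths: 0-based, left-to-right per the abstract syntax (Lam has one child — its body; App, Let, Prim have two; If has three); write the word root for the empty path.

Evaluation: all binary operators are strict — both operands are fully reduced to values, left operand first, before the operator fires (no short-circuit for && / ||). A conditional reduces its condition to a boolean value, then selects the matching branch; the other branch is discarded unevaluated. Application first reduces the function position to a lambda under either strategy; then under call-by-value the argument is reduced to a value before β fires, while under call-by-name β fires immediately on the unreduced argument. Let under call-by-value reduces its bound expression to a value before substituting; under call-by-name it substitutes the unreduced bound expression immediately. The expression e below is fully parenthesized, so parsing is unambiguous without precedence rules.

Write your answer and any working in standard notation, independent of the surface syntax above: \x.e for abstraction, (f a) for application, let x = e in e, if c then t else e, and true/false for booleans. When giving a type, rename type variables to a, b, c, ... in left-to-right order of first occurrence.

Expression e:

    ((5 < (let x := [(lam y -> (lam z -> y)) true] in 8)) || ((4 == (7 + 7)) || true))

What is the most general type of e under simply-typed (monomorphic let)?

Answer: Bool

Derivation:
  unify Int ~ Int
y : a
\z._ : b -> a
\y._ : a -> b -> a
  unify a -> b -> a ~ Bool -> c
  unify a ~ Bool
  unify b -> Bool ~ c
_ _ : b -> Bool
let x : b -> Bool
  unify Int ~ Int
  unify Bool ~ Bool
  unify Int ~ Int
  unify Int ~ Int
  unify Int ~ Int
  unify Int ~ Int
  unify Bool ~ Bool
  unify Bool ~ Bool
  unify Bool ~ Bool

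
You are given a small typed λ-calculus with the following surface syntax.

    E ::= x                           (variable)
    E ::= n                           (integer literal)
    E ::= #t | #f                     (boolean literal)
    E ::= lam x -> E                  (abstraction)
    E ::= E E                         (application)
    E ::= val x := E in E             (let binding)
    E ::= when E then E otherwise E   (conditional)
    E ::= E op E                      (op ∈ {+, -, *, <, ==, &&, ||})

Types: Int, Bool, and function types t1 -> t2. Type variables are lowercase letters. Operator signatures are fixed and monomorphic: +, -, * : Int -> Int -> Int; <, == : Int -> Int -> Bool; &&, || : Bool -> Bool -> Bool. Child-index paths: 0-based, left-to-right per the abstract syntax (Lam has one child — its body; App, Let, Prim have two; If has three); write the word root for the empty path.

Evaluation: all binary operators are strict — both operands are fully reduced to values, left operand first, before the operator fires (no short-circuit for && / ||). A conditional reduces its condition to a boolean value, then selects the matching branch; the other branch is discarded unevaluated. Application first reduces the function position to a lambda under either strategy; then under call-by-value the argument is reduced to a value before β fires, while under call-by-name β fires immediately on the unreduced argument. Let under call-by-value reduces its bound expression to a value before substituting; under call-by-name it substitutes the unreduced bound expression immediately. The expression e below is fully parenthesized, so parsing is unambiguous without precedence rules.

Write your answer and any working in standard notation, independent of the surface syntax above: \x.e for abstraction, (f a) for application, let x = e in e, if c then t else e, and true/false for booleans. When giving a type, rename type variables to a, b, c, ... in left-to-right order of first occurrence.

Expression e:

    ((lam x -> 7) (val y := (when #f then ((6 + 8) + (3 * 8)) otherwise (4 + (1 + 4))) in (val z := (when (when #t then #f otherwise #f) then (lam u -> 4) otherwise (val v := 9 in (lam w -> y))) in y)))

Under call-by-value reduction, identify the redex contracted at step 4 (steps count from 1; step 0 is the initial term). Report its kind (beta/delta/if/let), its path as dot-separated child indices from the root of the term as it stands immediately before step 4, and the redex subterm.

Working:
step 0: ((\x.7) (let y = (if false then ((6 + 8) + (3 * 8)) else (4 + (1 + 4))) in (let z = (if (if true then false else false) then (\u.4) else (let v = 9 in (\w.y))) in y)))
step 1: [if@1.0] ((\x.7) (let y = (4 + (1 + 4)) in (let z = (if (if true then false else false) then (\u.4) else (let v = 9 in (\w.y))) in y)))
step 2: [delta@1.0.1] ((\x.7) (let y = (4 + 5) in (let z = (if (if true then false else false) then (\u.4) else (let v = 9 in (\w.y))) in y)))
step 3: [delta@1.0] ((\x.7) (let y = 9 in (let z = (if (if true then false else false) then (\u.4) else (let v = 9 in (\w.y))) in y)))
step 4: [let@1] ((\x.7) (let z = (if (if true then false else false) then (\u.4) else (let v = 9 in (\w.9))) in 9))

Answer: let at 1 : (let y = 9 in (let z = (if (if true then false else false) then (\u.4) else (let v = 9 in (\w.y))) in y))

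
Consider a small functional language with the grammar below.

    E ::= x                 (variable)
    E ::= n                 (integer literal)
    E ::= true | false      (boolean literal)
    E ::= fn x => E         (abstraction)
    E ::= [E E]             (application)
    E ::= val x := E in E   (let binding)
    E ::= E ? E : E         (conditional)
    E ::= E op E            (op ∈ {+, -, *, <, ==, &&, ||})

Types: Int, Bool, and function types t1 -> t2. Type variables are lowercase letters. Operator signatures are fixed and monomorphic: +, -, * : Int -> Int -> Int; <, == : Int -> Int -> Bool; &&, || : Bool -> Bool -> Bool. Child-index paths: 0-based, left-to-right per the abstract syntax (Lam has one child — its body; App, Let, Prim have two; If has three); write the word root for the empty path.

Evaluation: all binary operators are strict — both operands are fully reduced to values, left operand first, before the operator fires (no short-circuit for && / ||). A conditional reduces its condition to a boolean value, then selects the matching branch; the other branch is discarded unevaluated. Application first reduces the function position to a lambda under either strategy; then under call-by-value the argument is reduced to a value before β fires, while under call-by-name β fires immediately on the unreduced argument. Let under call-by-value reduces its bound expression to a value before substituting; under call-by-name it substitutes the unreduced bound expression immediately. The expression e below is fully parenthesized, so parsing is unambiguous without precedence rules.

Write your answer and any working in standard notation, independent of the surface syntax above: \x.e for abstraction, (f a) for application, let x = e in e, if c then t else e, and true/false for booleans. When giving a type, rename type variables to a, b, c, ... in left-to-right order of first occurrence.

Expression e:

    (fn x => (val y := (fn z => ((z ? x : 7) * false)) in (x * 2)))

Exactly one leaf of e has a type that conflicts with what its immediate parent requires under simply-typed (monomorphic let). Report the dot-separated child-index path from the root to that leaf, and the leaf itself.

Answer: 0.0.0.1 : false

Working:
z : b
  unify b ~ Bool
x : a
  unify a ~ Int
  unify Int ~ Int
  unify Bool ~ Int
  FAIL: mismatch Bool ~ Int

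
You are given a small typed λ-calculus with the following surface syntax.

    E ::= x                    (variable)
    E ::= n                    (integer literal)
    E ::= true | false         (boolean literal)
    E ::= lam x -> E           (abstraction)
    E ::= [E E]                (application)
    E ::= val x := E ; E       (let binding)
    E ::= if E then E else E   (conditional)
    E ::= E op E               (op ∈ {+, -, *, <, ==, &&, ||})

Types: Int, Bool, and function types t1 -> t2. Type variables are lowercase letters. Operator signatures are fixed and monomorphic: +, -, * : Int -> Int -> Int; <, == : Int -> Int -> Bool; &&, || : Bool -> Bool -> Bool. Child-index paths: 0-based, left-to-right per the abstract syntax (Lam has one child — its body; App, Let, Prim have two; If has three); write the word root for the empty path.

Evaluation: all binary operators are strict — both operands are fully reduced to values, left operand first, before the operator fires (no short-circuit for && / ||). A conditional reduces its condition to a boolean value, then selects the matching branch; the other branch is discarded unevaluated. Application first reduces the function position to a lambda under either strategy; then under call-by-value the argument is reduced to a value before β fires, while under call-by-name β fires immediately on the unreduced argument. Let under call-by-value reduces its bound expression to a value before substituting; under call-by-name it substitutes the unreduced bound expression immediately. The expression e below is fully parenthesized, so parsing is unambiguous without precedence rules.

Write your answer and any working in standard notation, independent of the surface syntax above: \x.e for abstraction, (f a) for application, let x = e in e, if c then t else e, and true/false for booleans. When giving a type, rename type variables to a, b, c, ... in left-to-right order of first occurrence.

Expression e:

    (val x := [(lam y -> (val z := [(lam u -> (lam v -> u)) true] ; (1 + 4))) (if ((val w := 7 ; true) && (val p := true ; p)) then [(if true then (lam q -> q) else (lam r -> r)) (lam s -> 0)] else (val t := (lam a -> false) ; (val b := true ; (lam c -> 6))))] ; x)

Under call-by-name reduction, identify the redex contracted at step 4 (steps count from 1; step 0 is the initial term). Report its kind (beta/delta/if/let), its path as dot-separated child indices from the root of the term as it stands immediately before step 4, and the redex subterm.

Answer: delta at root : (1 + 4)

Derivation:
step 0: (let x = ((\y.(let z = ((\u.(\v.u)) true) in (1 + 4))) (if ((let w = 7 in true) && (let p = true in p)) then ((if true then (\q.q) else (\r.r)) (\s.0)) else (let t = (\a.false) in (let b = true in (\c.6))))) in x)
step 1: [let@root] ((\y.(let z = ((\u.(\v.u)) true) in (1 + 4))) (if ((let w = 7 in true) && (let p = true in p)) then ((if true then (\q.q) else (\r.r)) (\s.0)) else (let t = (\a.false) in (let b = true in (\c.6)))))
step 2: [beta@root] (let z = ((\u.(\v.u)) true) in (1 + 4))
step 3: [let@root] (1 + 4)
step 4: [delta@root] 5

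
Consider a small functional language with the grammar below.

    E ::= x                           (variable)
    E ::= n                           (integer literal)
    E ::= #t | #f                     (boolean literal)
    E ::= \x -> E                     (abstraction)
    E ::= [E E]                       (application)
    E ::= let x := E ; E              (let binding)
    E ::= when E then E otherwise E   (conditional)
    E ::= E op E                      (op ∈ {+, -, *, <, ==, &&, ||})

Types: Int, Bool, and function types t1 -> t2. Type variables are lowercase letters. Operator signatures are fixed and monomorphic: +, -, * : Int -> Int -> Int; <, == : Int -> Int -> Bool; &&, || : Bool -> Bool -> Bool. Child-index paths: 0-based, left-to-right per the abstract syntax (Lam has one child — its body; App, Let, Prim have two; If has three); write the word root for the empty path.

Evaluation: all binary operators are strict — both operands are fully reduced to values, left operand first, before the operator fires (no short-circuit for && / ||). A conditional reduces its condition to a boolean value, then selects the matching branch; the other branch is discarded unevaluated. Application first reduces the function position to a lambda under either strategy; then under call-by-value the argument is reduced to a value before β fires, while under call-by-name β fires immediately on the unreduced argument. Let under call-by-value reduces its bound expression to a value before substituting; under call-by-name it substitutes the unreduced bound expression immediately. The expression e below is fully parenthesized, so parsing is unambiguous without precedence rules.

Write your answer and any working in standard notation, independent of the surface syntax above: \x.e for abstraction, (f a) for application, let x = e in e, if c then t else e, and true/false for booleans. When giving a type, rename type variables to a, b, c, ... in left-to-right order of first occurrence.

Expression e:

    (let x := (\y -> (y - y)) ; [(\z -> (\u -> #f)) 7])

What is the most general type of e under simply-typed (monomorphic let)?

Derivation:
y : a
  unify a ~ Int
y : Int
  unify Int ~ Int
\y._ : Int -> Int
let x : Int -> Int
\u._ : c -> Bool
\z._ : b -> c -> Bool
  unify b -> c -> Bool ~ Int -> d
  unify b ~ Int
  unify c -> Bool ~ d
_ _ : c -> Bool

Answer: a -> Bool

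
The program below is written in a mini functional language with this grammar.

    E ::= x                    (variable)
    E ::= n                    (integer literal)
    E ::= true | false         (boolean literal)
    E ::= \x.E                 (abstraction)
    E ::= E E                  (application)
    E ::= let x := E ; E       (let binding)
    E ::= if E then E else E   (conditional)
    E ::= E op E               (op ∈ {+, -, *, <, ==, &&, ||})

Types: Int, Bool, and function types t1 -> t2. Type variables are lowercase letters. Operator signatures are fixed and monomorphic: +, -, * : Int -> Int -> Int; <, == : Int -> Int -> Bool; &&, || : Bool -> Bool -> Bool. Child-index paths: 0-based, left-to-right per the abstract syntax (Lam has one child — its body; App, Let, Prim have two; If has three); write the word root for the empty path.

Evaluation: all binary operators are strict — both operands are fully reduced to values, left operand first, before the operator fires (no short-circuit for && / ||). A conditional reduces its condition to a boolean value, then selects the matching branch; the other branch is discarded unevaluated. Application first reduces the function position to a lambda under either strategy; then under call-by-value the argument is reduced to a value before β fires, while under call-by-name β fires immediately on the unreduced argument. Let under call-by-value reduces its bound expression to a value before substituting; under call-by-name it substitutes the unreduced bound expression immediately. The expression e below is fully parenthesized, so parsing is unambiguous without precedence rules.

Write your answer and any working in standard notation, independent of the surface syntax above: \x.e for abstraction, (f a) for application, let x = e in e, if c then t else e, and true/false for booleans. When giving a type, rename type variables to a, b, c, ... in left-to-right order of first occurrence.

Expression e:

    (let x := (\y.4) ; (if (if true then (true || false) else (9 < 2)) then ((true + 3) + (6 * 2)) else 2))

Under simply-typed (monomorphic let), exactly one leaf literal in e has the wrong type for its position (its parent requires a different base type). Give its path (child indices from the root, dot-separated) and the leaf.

Answer: 1.1.0.0 : true

Derivation:
\y._ : a -> Int
let x : a -> Int
  unify Bool ~ Bool
  unify Bool ~ Bool
  unify Bool ~ Bool
  unify Int ~ Int
  unify Int ~ Int
  unify Bool ~ Bool
  unify Bool ~ Bool
  unify Bool ~ Int
  FAIL: mismatch Bool ~ Int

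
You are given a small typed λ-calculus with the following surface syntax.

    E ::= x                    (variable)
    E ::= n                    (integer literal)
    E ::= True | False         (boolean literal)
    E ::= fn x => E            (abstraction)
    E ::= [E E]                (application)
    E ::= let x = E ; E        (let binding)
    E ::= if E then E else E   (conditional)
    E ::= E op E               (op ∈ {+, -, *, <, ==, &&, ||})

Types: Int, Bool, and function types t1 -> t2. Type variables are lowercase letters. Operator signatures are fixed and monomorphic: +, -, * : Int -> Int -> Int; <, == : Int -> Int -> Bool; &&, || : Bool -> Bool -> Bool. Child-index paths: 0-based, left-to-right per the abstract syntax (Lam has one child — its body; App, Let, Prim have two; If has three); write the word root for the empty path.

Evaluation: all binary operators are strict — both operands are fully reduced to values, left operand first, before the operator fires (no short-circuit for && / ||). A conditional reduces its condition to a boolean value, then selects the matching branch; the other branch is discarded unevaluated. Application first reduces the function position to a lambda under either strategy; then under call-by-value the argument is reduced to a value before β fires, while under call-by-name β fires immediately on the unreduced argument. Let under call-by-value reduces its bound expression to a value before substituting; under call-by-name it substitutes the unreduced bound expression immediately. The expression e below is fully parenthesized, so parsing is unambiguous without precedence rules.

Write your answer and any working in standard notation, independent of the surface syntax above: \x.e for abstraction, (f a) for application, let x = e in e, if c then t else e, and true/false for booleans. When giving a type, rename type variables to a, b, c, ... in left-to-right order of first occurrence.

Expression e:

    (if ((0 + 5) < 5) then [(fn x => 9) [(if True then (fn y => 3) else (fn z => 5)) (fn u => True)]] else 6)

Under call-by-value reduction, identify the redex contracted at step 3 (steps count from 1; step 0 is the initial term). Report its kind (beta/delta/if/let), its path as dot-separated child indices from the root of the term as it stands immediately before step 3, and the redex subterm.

Working:
step 0: (if ((0 + 5) < 5) then ((\x.9) ((if true then (\y.3) else (\z.5)) (\u.true))) else 6)
step 1: [delta@0.0] (if (5 < 5) then ((\x.9) ((if true then (\y.3) else (\z.5)) (\u.true))) else 6)
step 2: [delta@0] (if false then ((\x.9) ((if true then (\y.3) else (\z.5)) (\u.true))) else 6)
step 3: [if@root] 6

Answer: if at root : (if false then ((\x.9) ((if true then (\y.3) else (\z.5)) (\u.true))) else 6)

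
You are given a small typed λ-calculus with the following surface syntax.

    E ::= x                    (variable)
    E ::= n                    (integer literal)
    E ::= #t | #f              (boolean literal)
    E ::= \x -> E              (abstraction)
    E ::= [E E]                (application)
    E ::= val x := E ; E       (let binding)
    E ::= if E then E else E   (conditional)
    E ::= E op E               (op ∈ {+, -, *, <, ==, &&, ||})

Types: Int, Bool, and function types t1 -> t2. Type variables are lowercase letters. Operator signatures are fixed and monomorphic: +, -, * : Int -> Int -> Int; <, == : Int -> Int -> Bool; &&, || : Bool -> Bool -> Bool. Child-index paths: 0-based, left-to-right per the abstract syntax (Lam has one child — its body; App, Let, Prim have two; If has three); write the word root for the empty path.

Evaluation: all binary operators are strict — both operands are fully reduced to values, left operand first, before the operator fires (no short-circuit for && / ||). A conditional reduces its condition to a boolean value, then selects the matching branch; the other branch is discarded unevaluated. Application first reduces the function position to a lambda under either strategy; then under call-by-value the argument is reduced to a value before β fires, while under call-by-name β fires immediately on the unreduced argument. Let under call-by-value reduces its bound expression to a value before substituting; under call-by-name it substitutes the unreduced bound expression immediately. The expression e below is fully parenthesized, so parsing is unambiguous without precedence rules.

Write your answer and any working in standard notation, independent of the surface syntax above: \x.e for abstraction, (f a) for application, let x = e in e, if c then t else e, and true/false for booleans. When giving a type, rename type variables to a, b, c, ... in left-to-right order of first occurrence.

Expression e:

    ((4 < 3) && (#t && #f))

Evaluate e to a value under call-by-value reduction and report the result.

Working:
step 0: ((4 < 3) && (true && false))
step 1: [delta@0] (false && (true && false))
step 2: [delta@1] (false && false)
step 3: [delta@root] false

Answer: false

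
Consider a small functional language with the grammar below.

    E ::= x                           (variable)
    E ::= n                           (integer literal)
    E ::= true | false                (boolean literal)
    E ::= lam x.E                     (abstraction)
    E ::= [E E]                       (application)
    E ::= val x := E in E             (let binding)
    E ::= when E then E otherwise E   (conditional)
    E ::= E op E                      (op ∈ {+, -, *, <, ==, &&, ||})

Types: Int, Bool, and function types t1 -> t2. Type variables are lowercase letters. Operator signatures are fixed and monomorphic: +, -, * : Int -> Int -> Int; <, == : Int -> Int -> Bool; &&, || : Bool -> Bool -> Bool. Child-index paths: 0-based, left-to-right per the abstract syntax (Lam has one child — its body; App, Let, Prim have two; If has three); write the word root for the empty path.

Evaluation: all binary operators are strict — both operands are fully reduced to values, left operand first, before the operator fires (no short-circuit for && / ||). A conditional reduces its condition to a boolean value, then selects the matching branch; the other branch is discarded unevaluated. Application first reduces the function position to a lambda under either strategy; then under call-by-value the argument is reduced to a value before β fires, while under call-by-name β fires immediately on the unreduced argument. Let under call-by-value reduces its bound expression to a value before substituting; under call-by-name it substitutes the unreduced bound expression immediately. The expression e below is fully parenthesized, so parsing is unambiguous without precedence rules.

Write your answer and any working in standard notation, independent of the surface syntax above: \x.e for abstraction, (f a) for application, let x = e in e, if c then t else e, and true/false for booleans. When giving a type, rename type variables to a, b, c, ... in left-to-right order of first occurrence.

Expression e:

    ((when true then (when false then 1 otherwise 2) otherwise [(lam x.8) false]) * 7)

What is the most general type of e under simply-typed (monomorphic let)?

Trace:
  unify Bool ~ Bool
  unify Bool ~ Bool
  unify Int ~ Int
\x._ : a -> Int
  unify a -> Int ~ Bool -> b
  unify a ~ Bool
  unify Int ~ b
_ _ : Int
  unify Int ~ Int
  unify Int ~ Int
  unify Int ~ Int

Answer: Int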